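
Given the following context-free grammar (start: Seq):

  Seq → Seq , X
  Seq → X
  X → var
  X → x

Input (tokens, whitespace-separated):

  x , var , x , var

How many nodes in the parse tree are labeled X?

4

[Seq [Seq [Seq [Seq [X x]] , [X var]] , [X x]] , [X var]]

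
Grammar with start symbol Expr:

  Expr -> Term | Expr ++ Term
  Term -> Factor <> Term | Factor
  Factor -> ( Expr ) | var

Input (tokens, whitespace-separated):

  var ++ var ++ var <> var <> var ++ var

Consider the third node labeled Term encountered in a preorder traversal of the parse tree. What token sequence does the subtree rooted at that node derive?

[Expr [Expr [Expr [Expr [Term [Factor var]]] ++ [Term [Factor var]]] ++ [Term [Factor var] <> [Term [Factor var] <> [Term [Factor var]]]]] ++ [Term [Factor var]]]

var <> var <> var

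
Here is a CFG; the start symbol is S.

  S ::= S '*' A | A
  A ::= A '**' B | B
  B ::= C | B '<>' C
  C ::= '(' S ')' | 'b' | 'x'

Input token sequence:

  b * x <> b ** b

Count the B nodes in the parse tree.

4

[S [S [A [B [C b]]]] * [A [A [B [B [C x]] <> [C b]]] ** [B [C b]]]]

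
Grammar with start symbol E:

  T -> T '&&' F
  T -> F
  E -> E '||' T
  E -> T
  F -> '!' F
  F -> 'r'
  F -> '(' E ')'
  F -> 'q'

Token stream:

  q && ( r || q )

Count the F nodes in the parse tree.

[E [T [T [F q]] && [F ( [E [E [T [F r]]] || [T [F q]]] )]]]

4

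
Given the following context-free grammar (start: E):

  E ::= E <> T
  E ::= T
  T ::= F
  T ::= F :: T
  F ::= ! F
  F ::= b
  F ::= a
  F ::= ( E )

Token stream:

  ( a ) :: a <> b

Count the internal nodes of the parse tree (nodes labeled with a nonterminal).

11

[E [E [T [F ( [E [T [F a]]] )] :: [T [F a]]]] <> [T [F b]]]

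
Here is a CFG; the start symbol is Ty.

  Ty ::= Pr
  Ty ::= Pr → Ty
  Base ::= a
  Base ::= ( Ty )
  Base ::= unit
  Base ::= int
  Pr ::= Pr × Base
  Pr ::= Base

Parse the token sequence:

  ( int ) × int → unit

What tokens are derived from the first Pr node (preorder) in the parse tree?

( int ) × int

[Ty [Pr [Pr [Base ( [Ty [Pr [Base int]]] )]] × [Base int]] → [Ty [Pr [Base unit]]]]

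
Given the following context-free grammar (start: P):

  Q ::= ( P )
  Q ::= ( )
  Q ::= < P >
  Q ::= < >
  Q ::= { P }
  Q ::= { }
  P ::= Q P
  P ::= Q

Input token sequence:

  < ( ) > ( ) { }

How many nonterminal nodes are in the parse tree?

8

[P [Q < [P [Q ( )]] >] [P [Q ( )] [P [Q { }]]]]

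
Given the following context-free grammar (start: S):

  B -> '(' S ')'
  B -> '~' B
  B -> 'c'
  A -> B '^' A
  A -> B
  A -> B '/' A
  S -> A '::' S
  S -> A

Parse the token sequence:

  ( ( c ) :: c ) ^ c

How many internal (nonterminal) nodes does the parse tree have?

[S [A [B ( [S [A [B ( [S [A [B c]]] )]] :: [S [A [B c]]]] )] ^ [A [B c]]]]

14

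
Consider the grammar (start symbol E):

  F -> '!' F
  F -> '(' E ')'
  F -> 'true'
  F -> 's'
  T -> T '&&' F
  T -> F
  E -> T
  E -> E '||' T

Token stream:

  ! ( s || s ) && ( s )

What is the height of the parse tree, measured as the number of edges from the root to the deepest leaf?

9

[E [T [T [F ! [F ( [E [E [T [F s]]] || [T [F s]]] )]]] && [F ( [E [T [F s]]] )]]]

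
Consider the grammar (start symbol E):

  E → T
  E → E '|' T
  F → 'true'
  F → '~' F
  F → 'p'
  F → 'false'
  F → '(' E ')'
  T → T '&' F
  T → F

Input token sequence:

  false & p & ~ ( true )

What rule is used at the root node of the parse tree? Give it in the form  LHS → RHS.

E → T

[E [T [T [T [F false]] & [F p]] & [F ~ [F ( [E [T [F true]]] )]]]]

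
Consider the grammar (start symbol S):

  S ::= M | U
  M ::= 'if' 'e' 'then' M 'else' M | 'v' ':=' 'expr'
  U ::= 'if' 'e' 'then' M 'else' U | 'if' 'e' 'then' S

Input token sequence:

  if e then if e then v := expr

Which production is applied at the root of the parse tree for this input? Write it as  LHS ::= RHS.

[S [U if e then [S [U if e then [S [M v := expr]]]]]]

S ::= U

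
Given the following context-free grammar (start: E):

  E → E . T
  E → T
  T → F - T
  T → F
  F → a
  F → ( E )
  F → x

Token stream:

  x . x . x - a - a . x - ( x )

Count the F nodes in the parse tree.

[E [E [E [E [T [F x]]] . [T [F x]]] . [T [F x] - [T [F a] - [T [F a]]]]] . [T [F x] - [T [F ( [E [T [F x]]] )]]]]

8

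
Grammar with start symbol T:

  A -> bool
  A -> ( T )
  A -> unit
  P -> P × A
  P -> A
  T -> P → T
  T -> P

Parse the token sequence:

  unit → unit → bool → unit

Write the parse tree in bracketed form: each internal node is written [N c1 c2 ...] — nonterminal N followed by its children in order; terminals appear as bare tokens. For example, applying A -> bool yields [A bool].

[T [P [A unit]] → [T [P [A unit]] → [T [P [A bool]] → [T [P [A unit]]]]]]

T
P → T
A → T
unit → T
unit → P → T
unit → A → T
unit → unit → T
unit → unit → P → T
unit → unit → A → T
unit → unit → bool → T
unit → unit → bool → P
unit → unit → bool → A
unit → unit → bool → unit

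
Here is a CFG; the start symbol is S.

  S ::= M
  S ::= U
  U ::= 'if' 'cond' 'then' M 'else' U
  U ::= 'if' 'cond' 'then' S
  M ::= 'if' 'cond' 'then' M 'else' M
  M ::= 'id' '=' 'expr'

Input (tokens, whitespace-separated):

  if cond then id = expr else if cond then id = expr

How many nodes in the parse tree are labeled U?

2

[S [U if cond then [M id = expr] else [U if cond then [S [M id = expr]]]]]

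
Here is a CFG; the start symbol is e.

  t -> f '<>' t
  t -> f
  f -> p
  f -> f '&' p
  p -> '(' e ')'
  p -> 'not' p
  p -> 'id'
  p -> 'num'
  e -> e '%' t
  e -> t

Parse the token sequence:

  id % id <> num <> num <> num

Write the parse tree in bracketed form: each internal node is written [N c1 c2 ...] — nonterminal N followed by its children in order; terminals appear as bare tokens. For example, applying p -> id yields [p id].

[e [e [t [f [p id]]]] % [t [f [p id]] <> [t [f [p num]] <> [t [f [p num]] <> [t [f [p num]]]]]]]

e
e % t
t % t
f % t
p % t
id % t
id % f <> t
id % p <> t
id % id <> t
id % id <> f <> t
id % id <> p <> t
id % id <> num <> t
id % id <> num <> f <> t
id % id <> num <> p <> t
id % id <> num <> num <> t
id % id <> num <> num <> f
id % id <> num <> num <> p
id % id <> num <> num <> num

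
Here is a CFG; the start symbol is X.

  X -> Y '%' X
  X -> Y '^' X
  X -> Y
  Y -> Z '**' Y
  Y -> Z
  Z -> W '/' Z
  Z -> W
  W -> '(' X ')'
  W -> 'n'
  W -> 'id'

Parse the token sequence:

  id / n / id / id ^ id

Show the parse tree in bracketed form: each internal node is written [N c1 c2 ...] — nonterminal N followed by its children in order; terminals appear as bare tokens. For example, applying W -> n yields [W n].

X
Y ^ X
Z ^ X
W / Z ^ X
id / Z ^ X
id / W / Z ^ X
id / n / Z ^ X
id / n / W / Z ^ X
id / n / id / Z ^ X
id / n / id / W ^ X
id / n / id / id ^ X
id / n / id / id ^ Y
id / n / id / id ^ Z
id / n / id / id ^ W
id / n / id / id ^ id

[X [Y [Z [W id] / [Z [W n] / [Z [W id] / [Z [W id]]]]]] ^ [X [Y [Z [W id]]]]]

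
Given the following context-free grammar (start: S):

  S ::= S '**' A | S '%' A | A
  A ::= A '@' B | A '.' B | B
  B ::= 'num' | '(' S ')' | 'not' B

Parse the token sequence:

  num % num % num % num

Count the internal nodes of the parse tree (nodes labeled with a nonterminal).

[S [S [S [S [A [B num]]] % [A [B num]]] % [A [B num]]] % [A [B num]]]

12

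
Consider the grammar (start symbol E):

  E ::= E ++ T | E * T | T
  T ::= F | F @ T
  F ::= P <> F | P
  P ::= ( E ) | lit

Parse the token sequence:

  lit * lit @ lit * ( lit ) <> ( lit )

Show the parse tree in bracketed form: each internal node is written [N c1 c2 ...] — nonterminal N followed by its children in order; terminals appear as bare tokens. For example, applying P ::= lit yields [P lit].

[E [E [E [T [F [P lit]]]] * [T [F [P lit]] @ [T [F [P lit]]]]] * [T [F [P ( [E [T [F [P lit]]]] )] <> [F [P ( [E [T [F [P lit]]]] )]]]]]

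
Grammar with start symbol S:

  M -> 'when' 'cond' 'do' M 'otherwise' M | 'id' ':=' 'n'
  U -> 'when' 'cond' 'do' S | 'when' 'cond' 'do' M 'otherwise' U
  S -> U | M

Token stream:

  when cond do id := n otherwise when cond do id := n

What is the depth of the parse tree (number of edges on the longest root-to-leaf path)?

5

[S [U when cond do [M id := n] otherwise [U when cond do [S [M id := n]]]]]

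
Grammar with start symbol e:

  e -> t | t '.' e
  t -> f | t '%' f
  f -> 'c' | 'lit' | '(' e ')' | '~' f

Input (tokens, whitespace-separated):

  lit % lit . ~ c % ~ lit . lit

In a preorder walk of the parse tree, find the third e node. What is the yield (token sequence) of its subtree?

lit

[e [t [t [f lit]] % [f lit]] . [e [t [t [f ~ [f c]]] % [f ~ [f lit]]] . [e [t [f lit]]]]]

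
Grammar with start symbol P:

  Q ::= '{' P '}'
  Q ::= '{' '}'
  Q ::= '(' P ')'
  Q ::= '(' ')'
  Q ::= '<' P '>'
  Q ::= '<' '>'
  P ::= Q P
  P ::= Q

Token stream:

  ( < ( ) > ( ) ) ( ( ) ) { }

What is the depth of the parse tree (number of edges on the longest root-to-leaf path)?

6

[P [Q ( [P [Q < [P [Q ( )]] >] [P [Q ( )]]] )] [P [Q ( [P [Q ( )]] )] [P [Q { }]]]]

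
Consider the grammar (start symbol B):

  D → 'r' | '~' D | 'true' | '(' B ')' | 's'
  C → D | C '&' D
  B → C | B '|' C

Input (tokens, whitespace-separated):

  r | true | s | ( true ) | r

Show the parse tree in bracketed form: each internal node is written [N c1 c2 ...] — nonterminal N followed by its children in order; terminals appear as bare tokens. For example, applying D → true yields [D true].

B
B | C
B | C | C
B | C | C | C
B | C | C | C | C
C | C | C | C | C
D | C | C | C | C
r | C | C | C | C
r | D | C | C | C
r | true | C | C | C
r | true | D | C | C
r | true | s | C | C
r | true | s | D | C
r | true | s | ( B ) | C
r | true | s | ( C ) | C
r | true | s | ( D ) | C
r | true | s | ( true ) | C
r | true | s | ( true ) | D
r | true | s | ( true ) | r

[B [B [B [B [B [C [D r]]] | [C [D true]]] | [C [D s]]] | [C [D ( [B [C [D true]]] )]]] | [C [D r]]]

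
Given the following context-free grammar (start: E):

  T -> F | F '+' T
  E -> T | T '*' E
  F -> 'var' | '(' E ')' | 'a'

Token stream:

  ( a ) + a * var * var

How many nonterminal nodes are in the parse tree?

14

[E [T [F ( [E [T [F a]]] )] + [T [F a]]] * [E [T [F var]] * [E [T [F var]]]]]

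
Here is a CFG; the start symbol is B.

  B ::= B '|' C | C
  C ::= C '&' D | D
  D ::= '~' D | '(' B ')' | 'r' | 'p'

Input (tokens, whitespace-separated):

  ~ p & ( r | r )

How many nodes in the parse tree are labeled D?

[B [C [C [D ~ [D p]]] & [D ( [B [B [C [D r]]] | [C [D r]]] )]]]

5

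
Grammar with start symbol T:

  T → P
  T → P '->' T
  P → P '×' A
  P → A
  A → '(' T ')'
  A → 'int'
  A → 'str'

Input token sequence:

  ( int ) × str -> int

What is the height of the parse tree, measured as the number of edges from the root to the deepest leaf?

[T [P [P [A ( [T [P [A int]]] )]] × [A str]] -> [T [P [A int]]]]

7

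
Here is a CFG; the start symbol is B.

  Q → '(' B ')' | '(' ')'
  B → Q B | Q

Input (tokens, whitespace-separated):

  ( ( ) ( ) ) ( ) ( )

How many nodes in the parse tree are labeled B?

[B [Q ( [B [Q ( )] [B [Q ( )]]] )] [B [Q ( )] [B [Q ( )]]]]

5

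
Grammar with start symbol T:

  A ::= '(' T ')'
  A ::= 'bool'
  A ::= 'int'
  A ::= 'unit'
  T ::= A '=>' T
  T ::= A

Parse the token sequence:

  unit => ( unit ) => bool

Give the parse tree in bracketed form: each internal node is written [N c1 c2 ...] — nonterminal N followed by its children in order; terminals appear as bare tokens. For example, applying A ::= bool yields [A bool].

T
A => T
unit => T
unit => A => T
unit => ( T ) => T
unit => ( A ) => T
unit => ( unit ) => T
unit => ( unit ) => A
unit => ( unit ) => bool

[T [A unit] => [T [A ( [T [A unit]] )] => [T [A bool]]]]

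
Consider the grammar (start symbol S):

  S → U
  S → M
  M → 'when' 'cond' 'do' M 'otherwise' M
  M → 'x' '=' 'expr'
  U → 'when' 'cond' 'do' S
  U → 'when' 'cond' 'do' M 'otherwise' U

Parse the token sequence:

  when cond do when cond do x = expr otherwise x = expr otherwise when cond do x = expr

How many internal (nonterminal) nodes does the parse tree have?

[S [U when cond do [M when cond do [M x = expr] otherwise [M x = expr]] otherwise [U when cond do [S [M x = expr]]]]]

8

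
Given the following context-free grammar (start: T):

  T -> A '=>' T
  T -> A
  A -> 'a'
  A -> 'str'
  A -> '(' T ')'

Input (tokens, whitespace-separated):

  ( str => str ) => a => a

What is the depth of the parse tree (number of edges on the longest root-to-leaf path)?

5

[T [A ( [T [A str] => [T [A str]]] )] => [T [A a] => [T [A a]]]]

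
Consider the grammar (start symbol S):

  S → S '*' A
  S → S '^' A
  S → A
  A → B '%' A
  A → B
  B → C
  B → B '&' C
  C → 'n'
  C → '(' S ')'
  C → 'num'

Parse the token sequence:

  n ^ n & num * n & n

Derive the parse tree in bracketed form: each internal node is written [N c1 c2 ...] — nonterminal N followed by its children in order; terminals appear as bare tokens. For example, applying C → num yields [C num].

S
S * A
S ^ A * A
A ^ A * A
B ^ A * A
C ^ A * A
n ^ A * A
n ^ B * A
n ^ B & C * A
n ^ C & C * A
n ^ n & C * A
n ^ n & num * A
n ^ n & num * B
n ^ n & num * B & C
n ^ n & num * C & C
n ^ n & num * n & C
n ^ n & num * n & n

[S [S [S [A [B [C n]]]] ^ [A [B [B [C n]] & [C num]]]] * [A [B [B [C n]] & [C n]]]]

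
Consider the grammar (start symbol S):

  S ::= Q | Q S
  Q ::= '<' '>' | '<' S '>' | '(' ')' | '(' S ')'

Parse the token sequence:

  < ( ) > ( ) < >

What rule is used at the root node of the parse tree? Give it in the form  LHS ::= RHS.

S ::= Q S

[S [Q < [S [Q ( )]] >] [S [Q ( )] [S [Q < >]]]]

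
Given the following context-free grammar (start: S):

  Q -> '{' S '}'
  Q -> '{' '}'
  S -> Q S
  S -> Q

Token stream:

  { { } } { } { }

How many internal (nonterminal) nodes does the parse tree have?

8

[S [Q { [S [Q { }]] }] [S [Q { }] [S [Q { }]]]]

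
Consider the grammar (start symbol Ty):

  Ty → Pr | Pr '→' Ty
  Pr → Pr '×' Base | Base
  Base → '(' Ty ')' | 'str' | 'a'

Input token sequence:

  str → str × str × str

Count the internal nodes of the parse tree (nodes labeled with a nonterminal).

[Ty [Pr [Base str]] → [Ty [Pr [Pr [Pr [Base str]] × [Base str]] × [Base str]]]]

10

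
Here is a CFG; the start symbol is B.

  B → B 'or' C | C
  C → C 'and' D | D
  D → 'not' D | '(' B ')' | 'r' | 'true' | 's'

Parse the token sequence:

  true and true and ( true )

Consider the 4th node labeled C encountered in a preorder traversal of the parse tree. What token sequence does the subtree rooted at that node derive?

true

[B [C [C [C [D true]] and [D true]] and [D ( [B [C [D true]]] )]]]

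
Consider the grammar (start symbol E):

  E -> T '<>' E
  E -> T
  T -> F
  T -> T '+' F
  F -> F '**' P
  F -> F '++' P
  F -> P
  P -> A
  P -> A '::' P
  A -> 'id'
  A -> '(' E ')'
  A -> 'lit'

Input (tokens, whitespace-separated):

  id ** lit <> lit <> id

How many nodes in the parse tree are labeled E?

[E [T [F [F [P [A id]]] ** [P [A lit]]]] <> [E [T [F [P [A lit]]]] <> [E [T [F [P [A id]]]]]]]

3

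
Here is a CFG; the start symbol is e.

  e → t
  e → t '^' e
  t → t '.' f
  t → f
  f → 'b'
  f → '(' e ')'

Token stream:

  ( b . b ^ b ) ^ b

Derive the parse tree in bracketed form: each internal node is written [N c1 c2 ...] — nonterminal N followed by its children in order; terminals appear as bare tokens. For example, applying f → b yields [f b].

e
t ^ e
f ^ e
( e ) ^ e
( t ^ e ) ^ e
( t . f ^ e ) ^ e
( f . f ^ e ) ^ e
( b . f ^ e ) ^ e
( b . b ^ e ) ^ e
( b . b ^ t ) ^ e
( b . b ^ f ) ^ e
( b . b ^ b ) ^ e
( b . b ^ b ) ^ t
( b . b ^ b ) ^ f
( b . b ^ b ) ^ b

[e [t [f ( [e [t [t [f b]] . [f b]] ^ [e [t [f b]]]] )]] ^ [e [t [f b]]]]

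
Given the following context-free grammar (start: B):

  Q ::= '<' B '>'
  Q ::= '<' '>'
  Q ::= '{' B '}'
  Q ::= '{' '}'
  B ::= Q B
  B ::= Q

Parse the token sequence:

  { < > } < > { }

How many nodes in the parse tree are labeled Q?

4

[B [Q { [B [Q < >]] }] [B [Q < >] [B [Q { }]]]]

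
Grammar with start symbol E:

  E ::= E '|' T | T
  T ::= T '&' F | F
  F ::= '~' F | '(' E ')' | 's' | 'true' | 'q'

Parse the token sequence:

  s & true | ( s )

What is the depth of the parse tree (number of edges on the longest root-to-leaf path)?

[E [E [T [T [F s]] & [F true]]] | [T [F ( [E [T [F s]]] )]]]

6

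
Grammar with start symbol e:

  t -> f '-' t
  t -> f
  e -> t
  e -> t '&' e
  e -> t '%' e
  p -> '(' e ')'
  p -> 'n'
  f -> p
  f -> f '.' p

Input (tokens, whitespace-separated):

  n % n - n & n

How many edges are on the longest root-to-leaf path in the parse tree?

6

[e [t [f [p n]]] % [e [t [f [p n]] - [t [f [p n]]]] & [e [t [f [p n]]]]]]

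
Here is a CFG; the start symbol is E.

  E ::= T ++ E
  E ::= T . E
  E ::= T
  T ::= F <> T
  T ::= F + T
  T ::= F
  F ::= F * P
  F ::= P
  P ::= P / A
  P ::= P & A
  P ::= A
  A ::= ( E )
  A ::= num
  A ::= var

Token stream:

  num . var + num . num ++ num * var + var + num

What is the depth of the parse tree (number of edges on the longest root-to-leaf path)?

10

[E [T [F [P [A num]]]] . [E [T [F [P [A var]]] + [T [F [P [A num]]]]] . [E [T [F [P [A num]]]] ++ [E [T [F [F [P [A num]]] * [P [A var]]] + [T [F [P [A var]]] + [T [F [P [A num]]]]]]]]]]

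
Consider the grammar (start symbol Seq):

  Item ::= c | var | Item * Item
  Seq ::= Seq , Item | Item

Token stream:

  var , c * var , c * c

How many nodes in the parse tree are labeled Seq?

[Seq [Seq [Seq [Item var]] , [Item [Item c] * [Item var]]] , [Item [Item c] * [Item c]]]

3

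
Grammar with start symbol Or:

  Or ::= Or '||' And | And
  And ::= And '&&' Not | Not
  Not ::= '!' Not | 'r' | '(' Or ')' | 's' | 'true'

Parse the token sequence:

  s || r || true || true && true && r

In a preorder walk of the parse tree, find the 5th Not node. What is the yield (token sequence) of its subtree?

[Or [Or [Or [Or [And [Not s]]] || [And [Not r]]] || [And [Not true]]] || [And [And [And [Not true]] && [Not true]] && [Not r]]]

true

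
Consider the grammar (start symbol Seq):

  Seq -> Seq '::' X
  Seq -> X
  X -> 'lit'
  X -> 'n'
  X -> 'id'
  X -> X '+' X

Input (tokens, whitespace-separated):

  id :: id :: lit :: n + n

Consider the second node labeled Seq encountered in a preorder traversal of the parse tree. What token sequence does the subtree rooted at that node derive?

id :: id :: lit

[Seq [Seq [Seq [Seq [X id]] :: [X id]] :: [X lit]] :: [X [X n] + [X n]]]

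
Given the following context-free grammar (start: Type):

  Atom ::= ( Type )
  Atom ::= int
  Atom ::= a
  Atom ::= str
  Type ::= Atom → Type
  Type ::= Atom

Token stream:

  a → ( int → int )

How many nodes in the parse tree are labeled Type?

4

[Type [Atom a] → [Type [Atom ( [Type [Atom int] → [Type [Atom int]]] )]]]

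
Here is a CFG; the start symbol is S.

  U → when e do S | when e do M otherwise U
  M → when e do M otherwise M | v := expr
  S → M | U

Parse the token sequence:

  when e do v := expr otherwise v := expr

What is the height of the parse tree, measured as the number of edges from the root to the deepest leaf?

[S [M when e do [M v := expr] otherwise [M v := expr]]]

3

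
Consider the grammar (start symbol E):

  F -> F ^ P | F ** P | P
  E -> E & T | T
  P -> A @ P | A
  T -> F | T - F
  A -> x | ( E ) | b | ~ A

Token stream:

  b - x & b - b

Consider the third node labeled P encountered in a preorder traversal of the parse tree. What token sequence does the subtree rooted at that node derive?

b

[E [E [T [T [F [P [A b]]]] - [F [P [A x]]]]] & [T [T [F [P [A b]]]] - [F [P [A b]]]]]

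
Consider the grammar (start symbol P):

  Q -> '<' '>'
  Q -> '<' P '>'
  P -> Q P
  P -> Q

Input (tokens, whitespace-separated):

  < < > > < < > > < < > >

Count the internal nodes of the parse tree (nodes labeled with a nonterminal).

12

[P [Q < [P [Q < >]] >] [P [Q < [P [Q < >]] >] [P [Q < [P [Q < >]] >]]]]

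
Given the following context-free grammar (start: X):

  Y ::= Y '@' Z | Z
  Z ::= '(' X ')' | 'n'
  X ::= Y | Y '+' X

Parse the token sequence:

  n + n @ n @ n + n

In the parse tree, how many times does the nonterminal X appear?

[X [Y [Z n]] + [X [Y [Y [Y [Z n]] @ [Z n]] @ [Z n]] + [X [Y [Z n]]]]]

3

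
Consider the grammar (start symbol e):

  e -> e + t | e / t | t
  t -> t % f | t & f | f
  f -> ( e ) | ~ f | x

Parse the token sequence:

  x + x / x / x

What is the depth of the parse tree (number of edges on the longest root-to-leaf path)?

[e [e [e [e [t [f x]]] + [t [f x]]] / [t [f x]]] / [t [f x]]]

6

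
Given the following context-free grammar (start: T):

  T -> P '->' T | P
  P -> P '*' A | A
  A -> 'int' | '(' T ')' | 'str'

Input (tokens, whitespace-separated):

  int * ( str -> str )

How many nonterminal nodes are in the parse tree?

[T [P [P [A int]] * [A ( [T [P [A str]] -> [T [P [A str]]]] )]]]

11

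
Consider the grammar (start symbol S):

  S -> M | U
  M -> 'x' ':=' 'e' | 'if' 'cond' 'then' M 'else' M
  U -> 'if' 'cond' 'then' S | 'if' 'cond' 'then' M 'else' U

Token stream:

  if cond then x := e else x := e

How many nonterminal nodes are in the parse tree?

[S [M if cond then [M x := e] else [M x := e]]]

4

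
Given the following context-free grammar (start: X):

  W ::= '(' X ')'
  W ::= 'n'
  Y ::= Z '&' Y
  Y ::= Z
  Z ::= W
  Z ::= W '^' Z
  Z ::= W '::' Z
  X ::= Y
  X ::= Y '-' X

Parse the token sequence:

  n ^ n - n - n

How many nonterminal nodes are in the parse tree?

[X [Y [Z [W n] ^ [Z [W n]]]] - [X [Y [Z [W n]]] - [X [Y [Z [W n]]]]]]

14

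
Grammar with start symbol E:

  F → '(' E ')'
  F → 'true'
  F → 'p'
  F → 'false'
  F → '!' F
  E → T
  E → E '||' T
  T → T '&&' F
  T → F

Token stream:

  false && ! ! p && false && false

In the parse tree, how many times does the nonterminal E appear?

1

[E [T [T [T [T [F false]] && [F ! [F ! [F p]]]] && [F false]] && [F false]]]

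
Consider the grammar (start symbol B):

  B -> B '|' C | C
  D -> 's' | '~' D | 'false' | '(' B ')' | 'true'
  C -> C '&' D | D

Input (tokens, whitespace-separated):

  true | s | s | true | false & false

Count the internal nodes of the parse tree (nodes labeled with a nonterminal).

[B [B [B [B [B [C [D true]]] | [C [D s]]] | [C [D s]]] | [C [D true]]] | [C [C [D false]] & [D false]]]

17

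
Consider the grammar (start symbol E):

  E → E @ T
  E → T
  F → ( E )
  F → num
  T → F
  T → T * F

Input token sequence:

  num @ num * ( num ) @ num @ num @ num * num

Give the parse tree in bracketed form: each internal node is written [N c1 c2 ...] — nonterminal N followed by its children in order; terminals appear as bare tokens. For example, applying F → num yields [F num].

[E [E [E [E [E [T [F num]]] @ [T [T [F num]] * [F ( [E [T [F num]]] )]]] @ [T [F num]]] @ [T [F num]]] @ [T [T [F num]] * [F num]]]

E
E @ T
E @ T @ T
E @ T @ T @ T
E @ T @ T @ T @ T
T @ T @ T @ T @ T
F @ T @ T @ T @ T
num @ T @ T @ T @ T
num @ T * F @ T @ T @ T
num @ F * F @ T @ T @ T
num @ num * F @ T @ T @ T
num @ num * ( E ) @ T @ T @ T
num @ num * ( T ) @ T @ T @ T
num @ num * ( F ) @ T @ T @ T
num @ num * ( num ) @ T @ T @ T
num @ num * ( num ) @ F @ T @ T
num @ num * ( num ) @ num @ T @ T
num @ num * ( num ) @ num @ F @ T
num @ num * ( num ) @ num @ num @ T
num @ num * ( num ) @ num @ num @ T * F
num @ num * ( num ) @ num @ num @ F * F
num @ num * ( num ) @ num @ num @ num * F
num @ num * ( num ) @ num @ num @ num * num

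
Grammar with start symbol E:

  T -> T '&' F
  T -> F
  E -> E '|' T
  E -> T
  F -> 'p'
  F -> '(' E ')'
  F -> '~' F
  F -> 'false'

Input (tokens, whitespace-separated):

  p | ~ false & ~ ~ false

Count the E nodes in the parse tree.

[E [E [T [F p]]] | [T [T [F ~ [F false]]] & [F ~ [F ~ [F false]]]]]

2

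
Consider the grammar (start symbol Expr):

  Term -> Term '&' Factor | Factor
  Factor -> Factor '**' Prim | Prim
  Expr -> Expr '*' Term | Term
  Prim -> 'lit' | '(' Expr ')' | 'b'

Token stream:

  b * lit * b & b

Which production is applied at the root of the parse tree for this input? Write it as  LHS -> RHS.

[Expr [Expr [Expr [Term [Factor [Prim b]]]] * [Term [Factor [Prim lit]]]] * [Term [Term [Factor [Prim b]]] & [Factor [Prim b]]]]

Expr -> Expr '*' Term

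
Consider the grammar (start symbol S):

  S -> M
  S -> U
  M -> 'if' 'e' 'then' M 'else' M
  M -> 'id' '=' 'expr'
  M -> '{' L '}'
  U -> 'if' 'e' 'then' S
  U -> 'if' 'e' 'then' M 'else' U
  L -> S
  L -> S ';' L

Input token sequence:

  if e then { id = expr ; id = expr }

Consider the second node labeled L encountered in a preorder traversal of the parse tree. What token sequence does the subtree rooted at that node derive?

id = expr

[S [U if e then [S [M { [L [S [M id = expr]] ; [L [S [M id = expr]]]] }]]]]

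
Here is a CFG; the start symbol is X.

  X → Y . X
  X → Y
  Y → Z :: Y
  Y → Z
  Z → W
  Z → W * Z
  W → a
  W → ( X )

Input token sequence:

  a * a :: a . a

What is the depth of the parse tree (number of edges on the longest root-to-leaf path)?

[X [Y [Z [W a] * [Z [W a]]] :: [Y [Z [W a]]]] . [X [Y [Z [W a]]]]]

5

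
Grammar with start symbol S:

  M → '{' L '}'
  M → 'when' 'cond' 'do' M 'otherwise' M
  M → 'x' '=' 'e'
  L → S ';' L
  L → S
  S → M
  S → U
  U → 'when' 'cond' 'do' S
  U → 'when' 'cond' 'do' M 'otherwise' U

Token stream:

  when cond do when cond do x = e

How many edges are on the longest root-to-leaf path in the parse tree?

[S [U when cond do [S [U when cond do [S [M x = e]]]]]]

6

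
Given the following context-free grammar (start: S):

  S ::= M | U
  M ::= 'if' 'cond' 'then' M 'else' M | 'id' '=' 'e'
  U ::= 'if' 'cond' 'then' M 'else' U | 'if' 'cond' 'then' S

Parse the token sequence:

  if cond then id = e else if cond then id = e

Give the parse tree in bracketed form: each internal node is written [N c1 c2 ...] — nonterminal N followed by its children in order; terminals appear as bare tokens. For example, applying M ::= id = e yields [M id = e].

[S [U if cond then [M id = e] else [U if cond then [S [M id = e]]]]]

S
U
if cond then M else U
if cond then id = e else U
if cond then id = e else if cond then S
if cond then id = e else if cond then M
if cond then id = e else if cond then id = e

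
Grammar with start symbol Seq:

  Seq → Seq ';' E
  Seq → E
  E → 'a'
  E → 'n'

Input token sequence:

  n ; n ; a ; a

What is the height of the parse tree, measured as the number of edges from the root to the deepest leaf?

5

[Seq [Seq [Seq [Seq [E n]] ; [E n]] ; [E a]] ; [E a]]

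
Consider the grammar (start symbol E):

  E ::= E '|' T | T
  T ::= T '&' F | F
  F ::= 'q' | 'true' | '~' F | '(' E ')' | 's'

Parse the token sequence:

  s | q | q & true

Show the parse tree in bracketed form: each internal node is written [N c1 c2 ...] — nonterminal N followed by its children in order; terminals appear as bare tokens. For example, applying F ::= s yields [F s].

[E [E [E [T [F s]]] | [T [F q]]] | [T [T [F q]] & [F true]]]

E
E | T
E | T | T
T | T | T
F | T | T
s | T | T
s | F | T
s | q | T
s | q | T & F
s | q | F & F
s | q | q & F
s | q | q & true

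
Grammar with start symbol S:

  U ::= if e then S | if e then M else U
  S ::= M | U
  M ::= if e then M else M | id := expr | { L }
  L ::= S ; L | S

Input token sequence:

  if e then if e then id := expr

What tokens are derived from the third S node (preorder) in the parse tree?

id := expr

[S [U if e then [S [U if e then [S [M id := expr]]]]]]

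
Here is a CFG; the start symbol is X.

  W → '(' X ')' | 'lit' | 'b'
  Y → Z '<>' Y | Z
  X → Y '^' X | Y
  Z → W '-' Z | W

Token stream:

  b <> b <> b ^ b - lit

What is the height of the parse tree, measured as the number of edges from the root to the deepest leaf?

[X [Y [Z [W b]] <> [Y [Z [W b]] <> [Y [Z [W b]]]]] ^ [X [Y [Z [W b] - [Z [W lit]]]]]]

6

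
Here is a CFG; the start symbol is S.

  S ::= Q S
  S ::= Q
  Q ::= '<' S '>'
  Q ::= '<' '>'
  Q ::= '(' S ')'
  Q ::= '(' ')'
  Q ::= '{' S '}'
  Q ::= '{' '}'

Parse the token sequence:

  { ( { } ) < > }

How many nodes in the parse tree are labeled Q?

4

[S [Q { [S [Q ( [S [Q { }]] )] [S [Q < >]]] }]]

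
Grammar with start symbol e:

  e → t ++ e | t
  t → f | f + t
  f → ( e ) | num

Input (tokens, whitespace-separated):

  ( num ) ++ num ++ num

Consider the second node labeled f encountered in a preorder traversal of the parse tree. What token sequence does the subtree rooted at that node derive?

[e [t [f ( [e [t [f num]]] )]] ++ [e [t [f num]] ++ [e [t [f num]]]]]

num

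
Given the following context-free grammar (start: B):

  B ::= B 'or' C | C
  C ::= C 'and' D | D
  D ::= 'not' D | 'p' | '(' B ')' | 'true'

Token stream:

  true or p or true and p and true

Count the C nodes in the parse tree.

5

[B [B [B [C [D true]]] or [C [D p]]] or [C [C [C [D true]] and [D p]] and [D true]]]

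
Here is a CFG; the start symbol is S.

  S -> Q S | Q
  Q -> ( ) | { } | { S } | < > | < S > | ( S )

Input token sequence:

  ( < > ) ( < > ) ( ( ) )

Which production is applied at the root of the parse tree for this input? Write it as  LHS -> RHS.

S -> Q S

[S [Q ( [S [Q < >]] )] [S [Q ( [S [Q < >]] )] [S [Q ( [S [Q ( )]] )]]]]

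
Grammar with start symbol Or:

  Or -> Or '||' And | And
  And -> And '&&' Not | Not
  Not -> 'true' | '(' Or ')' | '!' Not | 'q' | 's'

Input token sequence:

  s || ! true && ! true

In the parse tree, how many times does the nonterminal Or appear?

2

[Or [Or [And [Not s]]] || [And [And [Not ! [Not true]]] && [Not ! [Not true]]]]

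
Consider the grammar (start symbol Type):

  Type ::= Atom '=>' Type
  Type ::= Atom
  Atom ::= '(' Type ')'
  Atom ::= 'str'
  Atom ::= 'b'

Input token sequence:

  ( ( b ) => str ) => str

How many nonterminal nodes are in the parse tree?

10

[Type [Atom ( [Type [Atom ( [Type [Atom b]] )] => [Type [Atom str]]] )] => [Type [Atom str]]]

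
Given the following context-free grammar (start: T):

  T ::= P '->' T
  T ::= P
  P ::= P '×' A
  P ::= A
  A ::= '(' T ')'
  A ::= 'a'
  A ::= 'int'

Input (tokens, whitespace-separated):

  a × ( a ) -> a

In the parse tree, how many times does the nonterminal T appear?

3

[T [P [P [A a]] × [A ( [T [P [A a]]] )]] -> [T [P [A a]]]]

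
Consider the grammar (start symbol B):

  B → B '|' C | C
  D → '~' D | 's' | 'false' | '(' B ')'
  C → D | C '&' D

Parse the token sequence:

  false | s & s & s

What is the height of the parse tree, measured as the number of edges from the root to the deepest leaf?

5

[B [B [C [D false]]] | [C [C [C [D s]] & [D s]] & [D s]]]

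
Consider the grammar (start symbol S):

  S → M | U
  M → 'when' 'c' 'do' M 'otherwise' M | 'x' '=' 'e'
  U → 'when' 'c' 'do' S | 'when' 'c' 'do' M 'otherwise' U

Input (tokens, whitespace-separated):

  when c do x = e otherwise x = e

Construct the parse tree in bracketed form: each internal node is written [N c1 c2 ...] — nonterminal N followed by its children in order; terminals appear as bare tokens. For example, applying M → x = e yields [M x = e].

S
M
when c do M otherwise M
when c do x = e otherwise M
when c do x = e otherwise x = e

[S [M when c do [M x = e] otherwise [M x = e]]]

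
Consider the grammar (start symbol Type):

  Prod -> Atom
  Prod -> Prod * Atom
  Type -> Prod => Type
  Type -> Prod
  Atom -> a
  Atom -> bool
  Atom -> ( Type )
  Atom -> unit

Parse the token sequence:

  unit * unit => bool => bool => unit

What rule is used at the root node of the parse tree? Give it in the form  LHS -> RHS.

[Type [Prod [Prod [Atom unit]] * [Atom unit]] => [Type [Prod [Atom bool]] => [Type [Prod [Atom bool]] => [Type [Prod [Atom unit]]]]]]

Type -> Prod => Type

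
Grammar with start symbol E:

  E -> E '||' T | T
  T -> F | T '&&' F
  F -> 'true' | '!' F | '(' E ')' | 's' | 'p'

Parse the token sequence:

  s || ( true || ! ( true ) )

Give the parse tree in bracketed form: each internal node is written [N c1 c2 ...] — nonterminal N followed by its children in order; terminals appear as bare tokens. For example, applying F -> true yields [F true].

[E [E [T [F s]]] || [T [F ( [E [E [T [F true]]] || [T [F ! [F ( [E [T [F true]]] )]]]] )]]]

E
E || T
T || T
F || T
s || T
s || F
s || ( E )
s || ( E || T )
s || ( T || T )
s || ( F || T )
s || ( true || T )
s || ( true || F )
s || ( true || ! F )
s || ( true || ! ( E ) )
s || ( true || ! ( T ) )
s || ( true || ! ( F ) )
s || ( true || ! ( true ) )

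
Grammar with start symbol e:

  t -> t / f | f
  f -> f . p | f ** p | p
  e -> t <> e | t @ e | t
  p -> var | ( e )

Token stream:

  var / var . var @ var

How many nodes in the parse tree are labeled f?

[e [t [t [f [p var]]] / [f [f [p var]] . [p var]]] @ [e [t [f [p var]]]]]

4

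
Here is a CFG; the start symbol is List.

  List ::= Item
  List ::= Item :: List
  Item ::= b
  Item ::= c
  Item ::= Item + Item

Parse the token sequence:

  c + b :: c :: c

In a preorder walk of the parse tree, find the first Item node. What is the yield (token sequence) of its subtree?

c + b

[List [Item [Item c] + [Item b]] :: [List [Item c] :: [List [Item c]]]]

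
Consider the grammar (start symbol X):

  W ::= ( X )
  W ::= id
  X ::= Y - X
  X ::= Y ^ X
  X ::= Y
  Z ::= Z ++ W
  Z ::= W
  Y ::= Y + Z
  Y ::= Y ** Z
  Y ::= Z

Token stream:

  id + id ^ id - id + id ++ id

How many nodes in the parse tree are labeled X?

3

[X [Y [Y [Z [W id]]] + [Z [W id]]] ^ [X [Y [Z [W id]]] - [X [Y [Y [Z [W id]]] + [Z [Z [W id]] ++ [W id]]]]]]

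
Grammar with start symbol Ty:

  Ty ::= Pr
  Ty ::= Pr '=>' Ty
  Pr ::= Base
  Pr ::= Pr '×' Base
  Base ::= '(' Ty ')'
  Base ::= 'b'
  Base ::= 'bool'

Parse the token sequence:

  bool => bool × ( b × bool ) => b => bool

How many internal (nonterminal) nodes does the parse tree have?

19

[Ty [Pr [Base bool]] => [Ty [Pr [Pr [Base bool]] × [Base ( [Ty [Pr [Pr [Base b]] × [Base bool]]] )]] => [Ty [Pr [Base b]] => [Ty [Pr [Base bool]]]]]]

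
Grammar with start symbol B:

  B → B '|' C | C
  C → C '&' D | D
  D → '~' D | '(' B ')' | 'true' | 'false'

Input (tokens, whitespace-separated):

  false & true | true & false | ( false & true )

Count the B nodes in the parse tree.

[B [B [B [C [C [D false]] & [D true]]] | [C [C [D true]] & [D false]]] | [C [D ( [B [C [C [D false]] & [D true]]] )]]]

4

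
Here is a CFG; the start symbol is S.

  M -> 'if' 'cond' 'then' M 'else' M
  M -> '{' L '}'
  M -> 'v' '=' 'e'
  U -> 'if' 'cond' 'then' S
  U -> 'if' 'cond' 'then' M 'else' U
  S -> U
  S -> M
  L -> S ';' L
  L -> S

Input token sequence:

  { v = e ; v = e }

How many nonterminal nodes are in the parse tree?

8

[S [M { [L [S [M v = e]] ; [L [S [M v = e]]]] }]]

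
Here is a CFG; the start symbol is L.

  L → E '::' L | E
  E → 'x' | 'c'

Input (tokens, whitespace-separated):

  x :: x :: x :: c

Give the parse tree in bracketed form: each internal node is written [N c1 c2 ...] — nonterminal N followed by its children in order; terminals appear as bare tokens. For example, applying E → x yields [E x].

[L [E x] :: [L [E x] :: [L [E x] :: [L [E c]]]]]

L
E :: L
x :: L
x :: E :: L
x :: x :: L
x :: x :: E :: L
x :: x :: x :: L
x :: x :: x :: E
x :: x :: x :: c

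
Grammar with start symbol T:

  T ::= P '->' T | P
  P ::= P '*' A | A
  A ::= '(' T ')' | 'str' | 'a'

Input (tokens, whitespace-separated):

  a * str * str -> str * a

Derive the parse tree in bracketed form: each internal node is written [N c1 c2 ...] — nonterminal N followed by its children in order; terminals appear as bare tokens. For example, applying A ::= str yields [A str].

[T [P [P [P [A a]] * [A str]] * [A str]] -> [T [P [P [A str]] * [A a]]]]

T
P -> T
P * A -> T
P * A * A -> T
A * A * A -> T
a * A * A -> T
a * str * A -> T
a * str * str -> T
a * str * str -> P
a * str * str -> P * A
a * str * str -> A * A
a * str * str -> str * A
a * str * str -> str * a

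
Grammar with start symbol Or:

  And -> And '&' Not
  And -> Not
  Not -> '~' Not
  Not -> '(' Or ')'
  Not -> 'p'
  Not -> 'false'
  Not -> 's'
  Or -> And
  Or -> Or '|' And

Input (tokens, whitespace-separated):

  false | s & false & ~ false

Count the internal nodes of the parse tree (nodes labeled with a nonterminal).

[Or [Or [And [Not false]]] | [And [And [And [Not s]] & [Not false]] & [Not ~ [Not false]]]]

11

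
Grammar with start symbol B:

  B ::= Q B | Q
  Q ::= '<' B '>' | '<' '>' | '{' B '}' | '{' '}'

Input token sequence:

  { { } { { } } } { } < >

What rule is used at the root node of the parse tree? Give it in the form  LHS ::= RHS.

B ::= Q B

[B [Q { [B [Q { }] [B [Q { [B [Q { }]] }]]] }] [B [Q { }] [B [Q < >]]]]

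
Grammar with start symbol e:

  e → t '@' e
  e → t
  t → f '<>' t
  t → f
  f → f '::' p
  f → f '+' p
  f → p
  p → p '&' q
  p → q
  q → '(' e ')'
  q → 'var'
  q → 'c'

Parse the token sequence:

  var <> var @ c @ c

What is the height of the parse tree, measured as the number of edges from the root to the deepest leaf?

[e [t [f [p [q var]]] <> [t [f [p [q var]]]]] @ [e [t [f [p [q c]]]] @ [e [t [f [p [q c]]]]]]]

7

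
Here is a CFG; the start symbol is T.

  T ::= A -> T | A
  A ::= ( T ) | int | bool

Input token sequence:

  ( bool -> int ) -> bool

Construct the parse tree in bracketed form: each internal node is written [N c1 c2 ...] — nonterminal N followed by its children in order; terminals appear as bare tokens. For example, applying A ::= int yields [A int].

[T [A ( [T [A bool] -> [T [A int]]] )] -> [T [A bool]]]

T
A -> T
( T ) -> T
( A -> T ) -> T
( bool -> T ) -> T
( bool -> A ) -> T
( bool -> int ) -> T
( bool -> int ) -> A
( bool -> int ) -> bool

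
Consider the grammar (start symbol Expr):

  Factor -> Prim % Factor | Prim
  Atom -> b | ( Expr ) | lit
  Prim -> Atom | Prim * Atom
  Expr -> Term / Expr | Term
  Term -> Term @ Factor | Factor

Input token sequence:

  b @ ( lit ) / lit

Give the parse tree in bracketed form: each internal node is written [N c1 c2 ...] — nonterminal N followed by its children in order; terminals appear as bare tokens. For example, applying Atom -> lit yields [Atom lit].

[Expr [Term [Term [Factor [Prim [Atom b]]]] @ [Factor [Prim [Atom ( [Expr [Term [Factor [Prim [Atom lit]]]]] )]]]] / [Expr [Term [Factor [Prim [Atom lit]]]]]]

Expr
Term / Expr
Term @ Factor / Expr
Factor @ Factor / Expr
Prim @ Factor / Expr
Atom @ Factor / Expr
b @ Factor / Expr
b @ Prim / Expr
b @ Atom / Expr
b @ ( Expr ) / Expr
b @ ( Term ) / Expr
b @ ( Factor ) / Expr
b @ ( Prim ) / Expr
b @ ( Atom ) / Expr
b @ ( lit ) / Expr
b @ ( lit ) / Term
b @ ( lit ) / Factor
b @ ( lit ) / Prim
b @ ( lit ) / Atom
b @ ( lit ) / lit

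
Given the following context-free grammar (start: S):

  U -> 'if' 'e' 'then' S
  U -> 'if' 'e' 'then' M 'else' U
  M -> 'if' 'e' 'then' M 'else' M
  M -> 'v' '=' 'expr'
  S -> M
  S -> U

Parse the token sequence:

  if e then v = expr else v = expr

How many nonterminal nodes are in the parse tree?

4

[S [M if e then [M v = expr] else [M v = expr]]]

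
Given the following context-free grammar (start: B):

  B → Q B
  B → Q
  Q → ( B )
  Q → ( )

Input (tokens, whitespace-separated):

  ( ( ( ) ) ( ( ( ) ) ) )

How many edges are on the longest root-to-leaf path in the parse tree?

[B [Q ( [B [Q ( [B [Q ( )]] )] [B [Q ( [B [Q ( [B [Q ( )]] )]] )]]] )]]

9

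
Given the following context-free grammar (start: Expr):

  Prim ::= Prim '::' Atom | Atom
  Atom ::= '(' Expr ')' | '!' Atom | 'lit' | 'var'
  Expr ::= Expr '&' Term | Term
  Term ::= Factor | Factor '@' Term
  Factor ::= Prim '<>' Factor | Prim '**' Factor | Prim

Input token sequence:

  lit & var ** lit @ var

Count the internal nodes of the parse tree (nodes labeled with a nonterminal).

17

[Expr [Expr [Term [Factor [Prim [Atom lit]]]]] & [Term [Factor [Prim [Atom var]] ** [Factor [Prim [Atom lit]]]] @ [Term [Factor [Prim [Atom var]]]]]]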